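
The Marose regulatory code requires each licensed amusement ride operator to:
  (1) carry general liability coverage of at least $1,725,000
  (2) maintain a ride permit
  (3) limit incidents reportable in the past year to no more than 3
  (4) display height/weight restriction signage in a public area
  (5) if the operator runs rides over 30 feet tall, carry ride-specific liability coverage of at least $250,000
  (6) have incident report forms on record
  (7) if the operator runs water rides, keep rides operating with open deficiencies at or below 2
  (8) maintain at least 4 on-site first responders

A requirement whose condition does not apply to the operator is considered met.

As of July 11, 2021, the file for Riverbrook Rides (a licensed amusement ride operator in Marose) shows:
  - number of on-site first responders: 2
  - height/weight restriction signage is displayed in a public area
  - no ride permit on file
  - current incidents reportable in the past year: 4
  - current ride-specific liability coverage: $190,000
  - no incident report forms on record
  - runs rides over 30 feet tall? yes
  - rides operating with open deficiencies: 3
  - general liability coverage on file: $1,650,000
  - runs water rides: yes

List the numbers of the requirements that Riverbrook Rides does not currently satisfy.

1, 2, 3, 5, 6, 7, 8

1. general liability coverage $1,650,000 < $1,725,000 → not met
2. ride permit absent → not met
3. incidents reportable in the past year 4 > 3 → not met
4. height/weight restriction signage present → met
5. condition 'runs rides over 30 feet tall' holds; ride-specific liability coverage $190,000 < $250,000 → not met
6. incident report forms absent → not met
7. condition 'runs water rides' holds; rides operating with open deficiencies 3 > 2 → not met
8. on-site first responders 2 < 4 → not met
Not met: 1, 2, 3, 5, 6, 7, 8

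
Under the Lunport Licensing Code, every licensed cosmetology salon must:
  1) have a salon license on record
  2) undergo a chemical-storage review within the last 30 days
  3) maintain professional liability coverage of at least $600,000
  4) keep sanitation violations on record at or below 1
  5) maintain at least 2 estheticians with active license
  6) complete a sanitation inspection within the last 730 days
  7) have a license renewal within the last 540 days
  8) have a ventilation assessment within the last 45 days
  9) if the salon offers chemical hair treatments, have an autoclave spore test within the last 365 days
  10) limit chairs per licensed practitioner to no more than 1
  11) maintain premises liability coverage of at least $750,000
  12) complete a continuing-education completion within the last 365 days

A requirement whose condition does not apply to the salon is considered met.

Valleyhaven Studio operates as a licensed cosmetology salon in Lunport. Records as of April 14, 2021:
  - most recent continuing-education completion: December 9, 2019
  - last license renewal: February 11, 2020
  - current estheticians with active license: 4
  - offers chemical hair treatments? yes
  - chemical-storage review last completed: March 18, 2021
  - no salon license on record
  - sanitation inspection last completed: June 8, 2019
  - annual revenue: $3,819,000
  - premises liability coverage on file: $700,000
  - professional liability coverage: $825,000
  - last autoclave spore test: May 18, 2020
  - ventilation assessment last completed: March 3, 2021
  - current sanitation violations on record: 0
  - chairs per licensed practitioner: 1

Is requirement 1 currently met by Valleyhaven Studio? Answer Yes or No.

1. salon license absent → not met

No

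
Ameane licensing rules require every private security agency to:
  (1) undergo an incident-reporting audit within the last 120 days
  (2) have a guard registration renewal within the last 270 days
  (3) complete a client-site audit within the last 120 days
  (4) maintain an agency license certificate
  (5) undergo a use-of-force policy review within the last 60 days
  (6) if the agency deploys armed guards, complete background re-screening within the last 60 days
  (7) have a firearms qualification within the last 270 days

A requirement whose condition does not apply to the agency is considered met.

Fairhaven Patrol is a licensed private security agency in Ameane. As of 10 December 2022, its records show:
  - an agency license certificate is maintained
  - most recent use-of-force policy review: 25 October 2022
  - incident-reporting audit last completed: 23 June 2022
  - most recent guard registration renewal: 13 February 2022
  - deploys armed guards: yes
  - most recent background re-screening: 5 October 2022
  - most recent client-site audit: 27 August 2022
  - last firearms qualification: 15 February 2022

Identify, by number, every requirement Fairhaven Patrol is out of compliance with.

1. incident-reporting audit 170 days ago vs limit 120 → not met
2. guard registration renewal 300 days ago vs limit 270 → not met
3. client-site audit 105 days ago vs limit 120 → met
4. agency license certificate present → met
5. use-of-force policy review 46 days ago vs limit 60 → met
6. condition 'deploys armed guards' holds; background re-screening 66 days ago vs limit 60 → not met
7. firearms qualification 298 days ago vs limit 270 → not met
Not met: 1, 2, 6, 7

1, 2, 6, 7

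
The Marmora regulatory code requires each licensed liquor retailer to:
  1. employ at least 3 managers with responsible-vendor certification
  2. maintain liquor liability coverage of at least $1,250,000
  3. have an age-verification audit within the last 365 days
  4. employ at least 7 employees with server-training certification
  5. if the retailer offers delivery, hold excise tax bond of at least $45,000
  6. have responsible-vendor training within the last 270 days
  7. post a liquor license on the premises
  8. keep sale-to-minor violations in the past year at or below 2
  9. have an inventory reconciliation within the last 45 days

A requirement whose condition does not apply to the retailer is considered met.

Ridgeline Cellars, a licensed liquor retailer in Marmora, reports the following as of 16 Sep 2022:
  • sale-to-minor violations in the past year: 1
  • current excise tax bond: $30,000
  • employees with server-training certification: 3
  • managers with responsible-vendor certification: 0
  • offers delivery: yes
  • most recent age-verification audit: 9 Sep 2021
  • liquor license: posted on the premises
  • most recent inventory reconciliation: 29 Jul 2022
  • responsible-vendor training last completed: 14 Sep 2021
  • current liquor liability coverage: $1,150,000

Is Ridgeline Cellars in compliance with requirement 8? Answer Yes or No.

8. sale-to-minor violations in the past year 1 ≤ 2 → met

Yes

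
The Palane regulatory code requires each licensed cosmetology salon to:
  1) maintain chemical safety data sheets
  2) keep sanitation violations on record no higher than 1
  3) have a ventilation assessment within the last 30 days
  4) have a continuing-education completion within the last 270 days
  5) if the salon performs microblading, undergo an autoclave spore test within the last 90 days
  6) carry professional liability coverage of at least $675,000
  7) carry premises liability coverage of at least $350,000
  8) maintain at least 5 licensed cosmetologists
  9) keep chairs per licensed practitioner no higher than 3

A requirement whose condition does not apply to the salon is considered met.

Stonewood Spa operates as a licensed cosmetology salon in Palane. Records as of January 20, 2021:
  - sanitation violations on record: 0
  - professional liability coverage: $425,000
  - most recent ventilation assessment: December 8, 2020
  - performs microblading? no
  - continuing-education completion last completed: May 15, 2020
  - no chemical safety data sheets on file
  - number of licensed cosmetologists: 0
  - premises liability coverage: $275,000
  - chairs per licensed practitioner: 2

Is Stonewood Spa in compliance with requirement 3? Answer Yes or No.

No

3. ventilation assessment 43 days ago vs limit 30 → not met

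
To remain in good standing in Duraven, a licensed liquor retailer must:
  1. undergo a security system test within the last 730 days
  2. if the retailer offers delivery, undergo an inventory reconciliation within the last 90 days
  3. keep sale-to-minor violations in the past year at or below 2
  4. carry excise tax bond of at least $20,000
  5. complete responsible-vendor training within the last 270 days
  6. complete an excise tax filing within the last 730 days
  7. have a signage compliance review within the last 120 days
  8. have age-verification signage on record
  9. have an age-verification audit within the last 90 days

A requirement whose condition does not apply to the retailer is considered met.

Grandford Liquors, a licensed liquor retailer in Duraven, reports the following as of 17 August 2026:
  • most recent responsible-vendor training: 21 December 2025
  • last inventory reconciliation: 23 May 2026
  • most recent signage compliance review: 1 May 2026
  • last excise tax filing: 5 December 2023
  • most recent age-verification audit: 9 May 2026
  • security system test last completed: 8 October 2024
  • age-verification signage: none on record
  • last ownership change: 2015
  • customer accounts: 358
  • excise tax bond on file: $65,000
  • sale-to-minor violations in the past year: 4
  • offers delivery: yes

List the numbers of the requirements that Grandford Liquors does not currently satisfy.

1. security system test 678 days ago vs limit 730 → met
2. condition 'offers delivery' holds; inventory reconciliation 86 days ago vs limit 90 → met
3. sale-to-minor violations in the past year 4 > 2 → not met
4. excise tax bond $65,000 ≥ $20,000 → met
5. responsible-vendor training 239 days ago vs limit 270 → met
6. excise tax filing 986 days ago vs limit 730 → not met
7. signage compliance review 108 days ago vs limit 120 → met
8. age-verification signage absent → not met
9. age-verification audit 100 days ago vs limit 90 → not met
Not met: 3, 6, 8, 9

3, 6, 8, 9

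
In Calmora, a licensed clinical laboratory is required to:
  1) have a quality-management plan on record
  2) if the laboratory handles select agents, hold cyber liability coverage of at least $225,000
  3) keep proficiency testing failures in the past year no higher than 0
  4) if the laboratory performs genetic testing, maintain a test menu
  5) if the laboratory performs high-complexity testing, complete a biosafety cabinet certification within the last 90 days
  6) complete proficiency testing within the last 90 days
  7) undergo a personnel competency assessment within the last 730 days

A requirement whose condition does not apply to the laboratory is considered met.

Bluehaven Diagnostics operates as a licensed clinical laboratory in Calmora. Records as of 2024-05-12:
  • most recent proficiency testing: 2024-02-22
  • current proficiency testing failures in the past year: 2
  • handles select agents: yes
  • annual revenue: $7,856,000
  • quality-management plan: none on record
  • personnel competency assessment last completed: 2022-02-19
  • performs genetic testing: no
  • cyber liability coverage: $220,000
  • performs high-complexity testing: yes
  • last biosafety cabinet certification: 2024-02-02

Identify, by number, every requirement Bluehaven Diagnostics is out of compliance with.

1, 2, 3, 5, 7

1. quality-management plan absent → not met
2. condition 'handles select agents' holds; cyber liability coverage $220,000 < $225,000 → not met
3. proficiency testing failures in the past year 2 > 0 → not met
4. condition 'performs genetic testing' does not hold → requirement n/a → met
5. condition 'performs high-complexity testing' holds; biosafety cabinet certification 100 days ago vs limit 90 → not met
6. proficiency testing 80 days ago vs limit 90 → met
7. personnel competency assessment 813 days ago vs limit 730 → not met
Not met: 1, 2, 3, 5, 7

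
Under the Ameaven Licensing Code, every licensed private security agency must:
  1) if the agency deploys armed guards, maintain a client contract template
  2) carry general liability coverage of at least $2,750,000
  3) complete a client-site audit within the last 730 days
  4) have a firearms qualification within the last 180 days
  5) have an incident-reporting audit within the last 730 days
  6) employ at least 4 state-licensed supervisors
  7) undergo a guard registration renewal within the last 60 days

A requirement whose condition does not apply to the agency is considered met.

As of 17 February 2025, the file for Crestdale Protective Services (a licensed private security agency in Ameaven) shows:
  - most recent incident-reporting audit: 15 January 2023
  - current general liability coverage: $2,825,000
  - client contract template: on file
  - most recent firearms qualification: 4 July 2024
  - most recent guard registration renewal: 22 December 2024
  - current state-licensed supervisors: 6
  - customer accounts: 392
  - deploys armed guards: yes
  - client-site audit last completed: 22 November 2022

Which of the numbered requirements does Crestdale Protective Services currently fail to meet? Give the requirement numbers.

3, 4, 5

1. condition 'deploys armed guards' holds; client contract template present → met
2. general liability coverage $2,825,000 ≥ $2,750,000 → met
3. client-site audit 818 days ago vs limit 730 → not met
4. firearms qualification 228 days ago vs limit 180 → not met
5. incident-reporting audit 764 days ago vs limit 730 → not met
6. state-licensed supervisors 6 ≥ 4 → met
7. guard registration renewal 57 days ago vs limit 60 → met
Not met: 3, 4, 5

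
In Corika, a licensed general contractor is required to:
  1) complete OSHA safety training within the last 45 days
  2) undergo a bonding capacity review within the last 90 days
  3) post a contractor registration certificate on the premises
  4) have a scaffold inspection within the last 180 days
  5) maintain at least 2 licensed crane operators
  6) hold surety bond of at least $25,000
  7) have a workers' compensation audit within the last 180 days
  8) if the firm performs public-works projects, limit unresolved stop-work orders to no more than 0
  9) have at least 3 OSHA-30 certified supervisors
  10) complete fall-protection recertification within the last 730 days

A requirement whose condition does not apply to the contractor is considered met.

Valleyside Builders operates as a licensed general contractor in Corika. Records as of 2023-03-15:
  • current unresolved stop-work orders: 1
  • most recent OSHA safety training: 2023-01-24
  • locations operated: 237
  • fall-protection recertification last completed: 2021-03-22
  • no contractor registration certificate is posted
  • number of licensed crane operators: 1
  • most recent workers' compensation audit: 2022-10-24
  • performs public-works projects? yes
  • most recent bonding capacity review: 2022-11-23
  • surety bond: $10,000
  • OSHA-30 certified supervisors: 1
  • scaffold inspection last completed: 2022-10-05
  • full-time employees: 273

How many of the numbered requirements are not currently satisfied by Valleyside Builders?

7

1. OSHA safety training 50 days ago vs limit 45 → not met
2. bonding capacity review 112 days ago vs limit 90 → not met
3. contractor registration certificate absent → not met
4. scaffold inspection 161 days ago vs limit 180 → met
5. licensed crane operators 1 < 2 → not met
6. surety bond $10,000 < $25,000 → not met
7. workers' compensation audit 142 days ago vs limit 180 → met
8. condition 'performs public-works projects' holds; unresolved stop-work orders 1 > 0 → not met
9. OSHA-30 certified supervisors 1 < 3 → not met
10. fall-protection recertification 723 days ago vs limit 730 → met
Not met: 7 of 10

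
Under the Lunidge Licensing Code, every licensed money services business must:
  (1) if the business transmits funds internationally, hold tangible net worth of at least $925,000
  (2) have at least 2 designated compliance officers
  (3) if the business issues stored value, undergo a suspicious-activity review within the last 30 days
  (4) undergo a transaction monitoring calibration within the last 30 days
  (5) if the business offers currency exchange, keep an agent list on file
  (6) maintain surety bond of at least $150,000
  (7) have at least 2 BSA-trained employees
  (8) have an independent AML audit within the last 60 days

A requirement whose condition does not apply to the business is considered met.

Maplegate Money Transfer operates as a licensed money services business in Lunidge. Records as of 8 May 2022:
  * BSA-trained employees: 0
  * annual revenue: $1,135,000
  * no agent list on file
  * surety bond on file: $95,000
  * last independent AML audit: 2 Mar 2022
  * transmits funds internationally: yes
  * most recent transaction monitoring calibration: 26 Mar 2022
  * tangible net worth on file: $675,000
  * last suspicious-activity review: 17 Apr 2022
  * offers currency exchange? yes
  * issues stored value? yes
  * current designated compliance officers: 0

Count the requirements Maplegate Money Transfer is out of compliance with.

7

1. condition 'transmits funds internationally' holds; tangible net worth $675,000 < $925,000 → not met
2. designated compliance officers 0 < 2 → not met
3. condition 'issues stored value' holds; suspicious-activity review 21 days ago vs limit 30 → met
4. transaction monitoring calibration 43 days ago vs limit 30 → not met
5. condition 'offers currency exchange' holds; agent list absent → not met
6. surety bond $95,000 < $150,000 → not met
7. BSA-trained employees 0 < 2 → not met
8. independent AML audit 67 days ago vs limit 60 → not met
Not met: 7 of 8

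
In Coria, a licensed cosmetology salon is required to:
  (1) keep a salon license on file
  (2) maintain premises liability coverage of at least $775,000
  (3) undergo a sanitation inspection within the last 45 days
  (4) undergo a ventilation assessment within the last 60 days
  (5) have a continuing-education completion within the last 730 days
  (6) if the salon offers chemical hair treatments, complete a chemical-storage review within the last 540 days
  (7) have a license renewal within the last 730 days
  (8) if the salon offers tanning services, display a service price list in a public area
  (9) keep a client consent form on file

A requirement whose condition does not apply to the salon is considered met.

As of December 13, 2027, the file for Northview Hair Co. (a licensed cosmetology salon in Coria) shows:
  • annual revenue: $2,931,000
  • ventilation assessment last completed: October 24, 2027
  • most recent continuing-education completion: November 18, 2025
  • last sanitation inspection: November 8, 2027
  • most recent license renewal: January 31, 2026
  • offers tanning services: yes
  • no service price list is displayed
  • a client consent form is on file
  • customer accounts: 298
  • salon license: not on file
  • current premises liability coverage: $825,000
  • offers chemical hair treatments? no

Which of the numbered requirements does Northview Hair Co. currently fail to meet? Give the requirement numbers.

1, 5, 8

1. salon license absent → not met
2. premises liability coverage $825,000 ≥ $775,000 → met
3. sanitation inspection 35 days ago vs limit 45 → met
4. ventilation assessment 50 days ago vs limit 60 → met
5. continuing-education completion 755 days ago vs limit 730 → not met
6. condition 'offers chemical hair treatments' does not hold → requirement n/a → met
7. license renewal 681 days ago vs limit 730 → met
8. condition 'offers tanning services' holds; service price list absent → not met
9. client consent form present → met
Not met: 1, 5, 8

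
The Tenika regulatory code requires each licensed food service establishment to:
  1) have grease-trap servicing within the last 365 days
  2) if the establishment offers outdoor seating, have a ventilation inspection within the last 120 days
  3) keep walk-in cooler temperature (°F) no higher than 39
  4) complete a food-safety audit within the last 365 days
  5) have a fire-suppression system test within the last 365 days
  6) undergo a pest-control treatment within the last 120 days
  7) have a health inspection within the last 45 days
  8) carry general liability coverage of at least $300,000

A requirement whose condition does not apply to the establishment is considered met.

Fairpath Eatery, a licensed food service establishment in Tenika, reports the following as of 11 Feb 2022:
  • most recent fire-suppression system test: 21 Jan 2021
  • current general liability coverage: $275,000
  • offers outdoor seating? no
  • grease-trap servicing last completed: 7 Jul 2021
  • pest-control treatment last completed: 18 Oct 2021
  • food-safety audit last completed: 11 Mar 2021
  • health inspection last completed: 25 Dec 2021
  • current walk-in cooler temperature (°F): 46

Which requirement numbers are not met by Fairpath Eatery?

3, 5, 7, 8

1. grease-trap servicing 219 days ago vs limit 365 → met
2. condition 'offers outdoor seating' does not hold → requirement n/a → met
3. walk-in cooler temperature (°F) 46 > 39 → not met
4. food-safety audit 337 days ago vs limit 365 → met
5. fire-suppression system test 386 days ago vs limit 365 → not met
6. pest-control treatment 116 days ago vs limit 120 → met
7. health inspection 48 days ago vs limit 45 → not met
8. general liability coverage $275,000 < $300,000 → not met
Not met: 3, 5, 7, 8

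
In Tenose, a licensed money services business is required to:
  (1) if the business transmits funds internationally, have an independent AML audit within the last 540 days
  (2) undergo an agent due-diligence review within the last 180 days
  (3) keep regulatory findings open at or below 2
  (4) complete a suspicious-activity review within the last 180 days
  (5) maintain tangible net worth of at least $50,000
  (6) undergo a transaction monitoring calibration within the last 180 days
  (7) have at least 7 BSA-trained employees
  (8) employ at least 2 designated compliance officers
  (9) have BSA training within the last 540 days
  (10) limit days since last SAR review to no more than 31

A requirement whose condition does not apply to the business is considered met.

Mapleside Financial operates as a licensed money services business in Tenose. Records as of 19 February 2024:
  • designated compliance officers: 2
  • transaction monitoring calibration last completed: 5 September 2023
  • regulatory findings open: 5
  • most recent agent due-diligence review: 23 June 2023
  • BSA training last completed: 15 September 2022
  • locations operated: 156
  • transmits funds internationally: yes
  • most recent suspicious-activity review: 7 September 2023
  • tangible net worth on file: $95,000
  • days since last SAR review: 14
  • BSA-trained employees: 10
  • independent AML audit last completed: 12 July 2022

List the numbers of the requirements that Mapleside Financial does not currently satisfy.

1, 2, 3

1. condition 'transmits funds internationally' holds; independent AML audit 587 days ago vs limit 540 → not met
2. agent due-diligence review 241 days ago vs limit 180 → not met
3. regulatory findings open 5 > 2 → not met
4. suspicious-activity review 165 days ago vs limit 180 → met
5. tangible net worth $95,000 ≥ $50,000 → met
6. transaction monitoring calibration 167 days ago vs limit 180 → met
7. BSA-trained employees 10 ≥ 7 → met
8. designated compliance officers 2 ≥ 2 → met
9. BSA training 522 days ago vs limit 540 → met
10. days since last SAR review 14 ≤ 31 → met
Not met: 1, 2, 3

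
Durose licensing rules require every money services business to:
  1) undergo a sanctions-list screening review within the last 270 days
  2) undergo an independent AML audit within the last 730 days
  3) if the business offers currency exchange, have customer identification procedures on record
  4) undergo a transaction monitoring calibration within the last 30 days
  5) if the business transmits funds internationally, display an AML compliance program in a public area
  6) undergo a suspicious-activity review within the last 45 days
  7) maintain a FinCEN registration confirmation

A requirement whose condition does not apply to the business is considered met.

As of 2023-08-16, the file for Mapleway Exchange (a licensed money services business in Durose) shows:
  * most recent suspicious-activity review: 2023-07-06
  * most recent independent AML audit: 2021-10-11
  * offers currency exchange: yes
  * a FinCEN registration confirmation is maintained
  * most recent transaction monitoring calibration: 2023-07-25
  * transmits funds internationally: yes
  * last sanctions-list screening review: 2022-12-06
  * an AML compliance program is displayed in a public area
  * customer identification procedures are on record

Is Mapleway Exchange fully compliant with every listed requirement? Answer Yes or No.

Yes

1. sanctions-list screening review 253 days ago vs limit 270 → met
2. independent AML audit 674 days ago vs limit 730 → met
3. condition 'offers currency exchange' holds; customer identification procedures present → met
4. transaction monitoring calibration 22 days ago vs limit 30 → met
5. condition 'transmits funds internationally' holds; AML compliance program present → met
6. suspicious-activity review 41 days ago vs limit 45 → met
7. FinCEN registration confirmation present → met
All met.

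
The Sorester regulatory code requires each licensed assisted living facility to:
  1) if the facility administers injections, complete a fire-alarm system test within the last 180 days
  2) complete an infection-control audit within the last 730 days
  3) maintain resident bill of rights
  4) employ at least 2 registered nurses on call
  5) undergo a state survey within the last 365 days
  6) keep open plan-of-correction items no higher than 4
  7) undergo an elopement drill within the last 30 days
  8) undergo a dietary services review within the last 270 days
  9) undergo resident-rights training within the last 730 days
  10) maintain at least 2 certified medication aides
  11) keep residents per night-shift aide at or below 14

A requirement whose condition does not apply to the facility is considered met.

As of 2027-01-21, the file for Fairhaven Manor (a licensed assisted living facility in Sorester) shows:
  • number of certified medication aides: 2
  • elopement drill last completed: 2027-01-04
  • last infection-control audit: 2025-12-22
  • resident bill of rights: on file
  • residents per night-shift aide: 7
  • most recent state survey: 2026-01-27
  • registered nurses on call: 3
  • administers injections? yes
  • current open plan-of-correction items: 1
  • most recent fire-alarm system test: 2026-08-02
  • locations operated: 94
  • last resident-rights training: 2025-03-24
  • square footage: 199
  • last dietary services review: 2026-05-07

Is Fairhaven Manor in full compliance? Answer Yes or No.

1. condition 'administers injections' holds; fire-alarm system test 172 days ago vs limit 180 → met
2. infection-control audit 395 days ago vs limit 730 → met
3. resident bill of rights present → met
4. registered nurses on call 3 ≥ 2 → met
5. state survey 359 days ago vs limit 365 → met
6. open plan-of-correction items 1 ≤ 4 → met
7. elopement drill 17 days ago vs limit 30 → met
8. dietary services review 259 days ago vs limit 270 → met
9. resident-rights training 668 days ago vs limit 730 → met
10. certified medication aides 2 ≥ 2 → met
11. residents per night-shift aide 7 ≤ 14 → met
All met.

Yes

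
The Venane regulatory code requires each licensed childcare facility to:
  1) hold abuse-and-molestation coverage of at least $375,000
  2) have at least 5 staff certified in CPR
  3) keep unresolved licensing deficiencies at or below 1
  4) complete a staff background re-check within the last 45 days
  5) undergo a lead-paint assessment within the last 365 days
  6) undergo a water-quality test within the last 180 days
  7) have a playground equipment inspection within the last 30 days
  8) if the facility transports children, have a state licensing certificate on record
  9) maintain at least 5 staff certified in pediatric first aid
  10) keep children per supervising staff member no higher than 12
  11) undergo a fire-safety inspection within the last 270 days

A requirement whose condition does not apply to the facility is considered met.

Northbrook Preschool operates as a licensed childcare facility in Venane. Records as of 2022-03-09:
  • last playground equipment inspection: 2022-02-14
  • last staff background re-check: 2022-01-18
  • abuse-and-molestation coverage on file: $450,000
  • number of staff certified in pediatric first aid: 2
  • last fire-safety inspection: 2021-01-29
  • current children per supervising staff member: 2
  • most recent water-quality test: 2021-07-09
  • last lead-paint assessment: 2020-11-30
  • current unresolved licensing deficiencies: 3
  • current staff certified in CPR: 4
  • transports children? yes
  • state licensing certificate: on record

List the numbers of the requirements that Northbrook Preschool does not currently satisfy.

2, 3, 4, 5, 6, 9, 11

1. abuse-and-molestation coverage $450,000 ≥ $375,000 → met
2. staff certified in CPR 4 < 5 → not met
3. unresolved licensing deficiencies 3 > 1 → not met
4. staff background re-check 50 days ago vs limit 45 → not met
5. lead-paint assessment 464 days ago vs limit 365 → not met
6. water-quality test 243 days ago vs limit 180 → not met
7. playground equipment inspection 23 days ago vs limit 30 → met
8. condition 'transports children' holds; state licensing certificate present → met
9. staff certified in pediatric first aid 2 < 5 → not met
10. children per supervising staff member 2 ≤ 12 → met
11. fire-safety inspection 404 days ago vs limit 270 → not met
Not met: 2, 3, 4, 5, 6, 9, 11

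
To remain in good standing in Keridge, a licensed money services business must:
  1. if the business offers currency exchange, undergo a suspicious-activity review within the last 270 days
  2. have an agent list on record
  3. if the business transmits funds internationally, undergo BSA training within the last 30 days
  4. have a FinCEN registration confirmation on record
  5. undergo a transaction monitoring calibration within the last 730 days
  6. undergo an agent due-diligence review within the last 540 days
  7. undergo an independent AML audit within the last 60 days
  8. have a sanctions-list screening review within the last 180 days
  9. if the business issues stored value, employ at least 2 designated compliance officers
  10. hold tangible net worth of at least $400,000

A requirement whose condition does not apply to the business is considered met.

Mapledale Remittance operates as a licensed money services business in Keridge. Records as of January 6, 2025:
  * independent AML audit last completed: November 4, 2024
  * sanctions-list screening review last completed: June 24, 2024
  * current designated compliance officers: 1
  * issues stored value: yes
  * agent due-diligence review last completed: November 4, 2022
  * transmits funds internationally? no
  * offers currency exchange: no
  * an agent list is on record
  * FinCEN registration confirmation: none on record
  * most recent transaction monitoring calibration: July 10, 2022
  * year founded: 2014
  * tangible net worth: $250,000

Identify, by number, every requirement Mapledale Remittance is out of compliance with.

1. condition 'offers currency exchange' does not hold → requirement n/a → met
2. agent list present → met
3. condition 'transmits funds internationally' does not hold → requirement n/a → met
4. FinCEN registration confirmation absent → not met
5. transaction monitoring calibration 911 days ago vs limit 730 → not met
6. agent due-diligence review 794 days ago vs limit 540 → not met
7. independent AML audit 63 days ago vs limit 60 → not met
8. sanctions-list screening review 196 days ago vs limit 180 → not met
9. condition 'issues stored value' holds; designated compliance officers 1 < 2 → not met
10. tangible net worth $250,000 < $400,000 → not met
Not met: 4, 5, 6, 7, 8, 9, 10

4, 5, 6, 7, 8, 9, 10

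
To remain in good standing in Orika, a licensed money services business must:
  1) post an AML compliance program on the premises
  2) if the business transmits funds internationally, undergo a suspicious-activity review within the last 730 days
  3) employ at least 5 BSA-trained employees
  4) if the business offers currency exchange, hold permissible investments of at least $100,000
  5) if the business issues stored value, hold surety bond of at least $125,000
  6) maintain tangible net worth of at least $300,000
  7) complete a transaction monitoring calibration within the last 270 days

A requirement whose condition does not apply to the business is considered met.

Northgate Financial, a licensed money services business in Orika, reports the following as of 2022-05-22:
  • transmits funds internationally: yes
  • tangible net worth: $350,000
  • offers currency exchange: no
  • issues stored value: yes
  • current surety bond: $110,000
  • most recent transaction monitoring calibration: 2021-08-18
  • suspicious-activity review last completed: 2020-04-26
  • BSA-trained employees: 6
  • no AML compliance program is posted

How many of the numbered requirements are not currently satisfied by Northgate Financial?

4

1. AML compliance program absent → not met
2. condition 'transmits funds internationally' holds; suspicious-activity review 756 days ago vs limit 730 → not met
3. BSA-trained employees 6 ≥ 5 → met
4. condition 'offers currency exchange' does not hold → requirement n/a → met
5. condition 'issues stored value' holds; surety bond $110,000 < $125,000 → not met
6. tangible net worth $350,000 ≥ $300,000 → met
7. transaction monitoring calibration 277 days ago vs limit 270 → not met
Not met: 4 of 7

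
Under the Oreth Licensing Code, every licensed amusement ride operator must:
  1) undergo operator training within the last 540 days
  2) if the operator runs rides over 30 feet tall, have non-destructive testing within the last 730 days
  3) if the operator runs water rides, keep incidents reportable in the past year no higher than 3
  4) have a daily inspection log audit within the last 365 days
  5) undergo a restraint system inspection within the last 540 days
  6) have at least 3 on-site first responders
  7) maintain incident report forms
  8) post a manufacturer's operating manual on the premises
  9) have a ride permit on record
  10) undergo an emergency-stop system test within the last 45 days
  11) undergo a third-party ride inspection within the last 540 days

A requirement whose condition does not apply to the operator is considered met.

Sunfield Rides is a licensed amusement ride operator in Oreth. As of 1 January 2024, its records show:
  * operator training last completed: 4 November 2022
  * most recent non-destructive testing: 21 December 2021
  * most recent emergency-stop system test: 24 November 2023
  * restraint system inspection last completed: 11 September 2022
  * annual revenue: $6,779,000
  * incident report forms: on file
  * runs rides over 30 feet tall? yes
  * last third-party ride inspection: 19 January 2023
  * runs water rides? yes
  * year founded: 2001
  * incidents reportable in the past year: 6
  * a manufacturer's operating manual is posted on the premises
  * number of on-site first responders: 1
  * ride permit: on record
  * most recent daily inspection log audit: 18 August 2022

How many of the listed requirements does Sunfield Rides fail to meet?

1. operator training 423 days ago vs limit 540 → met
2. condition 'runs rides over 30 feet tall' holds; non-destructive testing 741 days ago vs limit 730 → not met
3. condition 'runs water rides' holds; incidents reportable in the past year 6 > 3 → not met
4. daily inspection log audit 501 days ago vs limit 365 → not met
5. restraint system inspection 477 days ago vs limit 540 → met
6. on-site first responders 1 < 3 → not met
7. incident report forms present → met
8. manufacturer's operating manual present → met
9. ride permit present → met
10. emergency-stop system test 38 days ago vs limit 45 → met
11. third-party ride inspection 347 days ago vs limit 540 → met
Not met: 4 of 11

4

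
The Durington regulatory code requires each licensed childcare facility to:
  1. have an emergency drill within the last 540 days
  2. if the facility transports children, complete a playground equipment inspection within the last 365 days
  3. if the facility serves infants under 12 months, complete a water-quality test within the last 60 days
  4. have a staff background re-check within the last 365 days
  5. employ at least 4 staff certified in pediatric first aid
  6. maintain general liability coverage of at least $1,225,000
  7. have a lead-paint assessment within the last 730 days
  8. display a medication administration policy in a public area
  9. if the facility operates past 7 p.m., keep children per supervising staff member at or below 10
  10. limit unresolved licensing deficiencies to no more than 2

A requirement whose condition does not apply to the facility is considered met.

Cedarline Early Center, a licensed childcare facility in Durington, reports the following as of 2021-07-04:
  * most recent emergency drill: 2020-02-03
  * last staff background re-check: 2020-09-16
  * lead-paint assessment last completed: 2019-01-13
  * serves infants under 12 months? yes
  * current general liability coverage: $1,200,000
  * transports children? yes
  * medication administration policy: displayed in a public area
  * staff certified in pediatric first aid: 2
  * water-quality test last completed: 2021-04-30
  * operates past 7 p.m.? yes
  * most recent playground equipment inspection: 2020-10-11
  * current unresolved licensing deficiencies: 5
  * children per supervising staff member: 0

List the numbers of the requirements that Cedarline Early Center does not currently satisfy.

1. emergency drill 517 days ago vs limit 540 → met
2. condition 'transports children' holds; playground equipment inspection 266 days ago vs limit 365 → met
3. condition 'serves infants under 12 months' holds; water-quality test 65 days ago vs limit 60 → not met
4. staff background re-check 291 days ago vs limit 365 → met
5. staff certified in pediatric first aid 2 < 4 → not met
6. general liability coverage $1,200,000 < $1,225,000 → not met
7. lead-paint assessment 903 days ago vs limit 730 → not met
8. medication administration policy present → met
9. condition 'operates past 7 p.m.' holds; children per supervising staff member 0 ≤ 10 → met
10. unresolved licensing deficiencies 5 > 2 → not met
Not met: 3, 5, 6, 7, 10

3, 5, 6, 7, 10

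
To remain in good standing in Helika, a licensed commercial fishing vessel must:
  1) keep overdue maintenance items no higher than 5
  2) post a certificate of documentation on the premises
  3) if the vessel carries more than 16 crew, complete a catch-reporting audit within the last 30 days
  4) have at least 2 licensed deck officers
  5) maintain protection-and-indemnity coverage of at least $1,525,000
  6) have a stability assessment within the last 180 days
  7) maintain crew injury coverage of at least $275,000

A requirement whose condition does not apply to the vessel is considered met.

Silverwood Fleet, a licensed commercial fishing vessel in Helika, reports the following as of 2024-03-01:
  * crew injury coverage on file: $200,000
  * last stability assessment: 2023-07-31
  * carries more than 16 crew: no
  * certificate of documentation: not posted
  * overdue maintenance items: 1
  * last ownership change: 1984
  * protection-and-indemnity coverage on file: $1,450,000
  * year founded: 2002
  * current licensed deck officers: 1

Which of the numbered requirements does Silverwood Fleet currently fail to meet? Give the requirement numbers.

1. overdue maintenance items 1 ≤ 5 → met
2. certificate of documentation absent → not met
3. condition 'carries more than 16 crew' does not hold → requirement n/a → met
4. licensed deck officers 1 < 2 → not met
5. protection-and-indemnity coverage $1,450,000 < $1,525,000 → not met
6. stability assessment 214 days ago vs limit 180 → not met
7. crew injury coverage $200,000 < $275,000 → not met
Not met: 2, 4, 5, 6, 7

2, 4, 5, 6, 7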